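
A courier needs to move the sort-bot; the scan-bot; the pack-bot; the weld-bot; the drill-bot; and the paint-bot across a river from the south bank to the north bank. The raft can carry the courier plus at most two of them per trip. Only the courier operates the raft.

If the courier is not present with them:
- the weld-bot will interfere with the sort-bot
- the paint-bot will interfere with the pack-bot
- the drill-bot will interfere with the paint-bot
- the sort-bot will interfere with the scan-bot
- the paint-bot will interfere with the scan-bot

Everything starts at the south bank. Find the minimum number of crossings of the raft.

7

Counting alone: the courier can take at most 2 across per trip to the north bank, so moving all 6 needs at least 3 loaded trips out, with a return between consecutive ones — at least 5 crossings.
The safety rule pushes this higher. Following every safe sequence of crossings, the most of the 6 that can be at the north bank as the raft arrives there on crossing 5 is 5 — never all 6.
So no plan with fewer than 7 crossings exists, and this one achieves 7:
1. Courier goes to the north bank with the paint-bot and the sort-bot.
2. Courier goes back to the south bank alone.
3. Courier goes to the north bank with the pack-bot and the scan-bot.
4. Courier goes back to the south bank with the paint-bot and the sort-bot.
5. Courier goes to the north bank with the drill-bot and the weld-bot.
6. Courier goes back to the south bank alone.
7. Courier goes to the north bank with the paint-bot and the sort-bot.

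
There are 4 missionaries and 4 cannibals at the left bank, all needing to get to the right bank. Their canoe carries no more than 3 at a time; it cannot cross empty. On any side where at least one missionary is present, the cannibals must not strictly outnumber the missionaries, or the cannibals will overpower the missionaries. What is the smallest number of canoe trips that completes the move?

Counting alone: each trip to the right bank takes at most 3 across and each return brings at least 1 back, so after t trips out (and t−1 returns) at most 3t − (t−1) of the 8 are across; that first reaches 8 at t = 4, so at least 7 crossings are needed.
The safety rule pushes this higher. Following every safe sequence of crossings, the most of the 8 that can be at the right bank as the canoe arrives there on crossing 7 is 7 — never all 8.
So no plan with fewer than 9 crossings exists, and this one achieves 9:
1. 2 cannibals → the right bank.  (the left bank: 4M 2C; the right bank: 0M 2C)
2. 1 cannibal ← the left bank.  (the left bank: 4M 3C; the right bank: 0M 1C)
3. 3 cannibals → the right bank.  (the left bank: 4M 0C; the right bank: 0M 4C)
4. 1 cannibal ← the left bank.  (the left bank: 4M 1C; the right bank: 0M 3C)
5. 3 missionaries → the right bank.  (the left bank: 1M 1C; the right bank: 3M 3C)
6. 1 missionary and 1 cannibal ← the left bank.  (the left bank: 2M 2C; the right bank: 2M 2C)
7. 2 missionaries → the right bank.  (the left bank: 0M 2C; the right bank: 4M 2C)
8. 1 cannibal ← the left bank.  (the left bank: 0M 3C; the right bank: 4M 1C)
9. 3 cannibals → the right bank.  (the left bank: 0M 0C; the right bank: 4M 4C)

9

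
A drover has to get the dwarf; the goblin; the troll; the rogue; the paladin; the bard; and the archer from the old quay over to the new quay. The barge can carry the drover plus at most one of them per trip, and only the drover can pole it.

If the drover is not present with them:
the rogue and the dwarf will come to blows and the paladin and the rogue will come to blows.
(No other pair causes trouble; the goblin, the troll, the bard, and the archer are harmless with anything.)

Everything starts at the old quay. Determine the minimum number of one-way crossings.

Counting alone: the drover can take at most 1 across per trip to the new quay, so moving all 7 needs at least 7 loaded trips out, with a return between consecutive ones — at least 13 crossings.
The safety rule pushes this higher. Following every safe sequence of crossings, the most of the 7 that can be at the new quay as the barge arrives there on crossing 13 is 6 — never all 7.
So no plan with fewer than 15 crossings exists, and this one achieves 15:
1. Drover goes to the new quay with the rogue.
2. Drover goes back to the old quay alone.
3. Drover goes to the new quay with the dwarf.
4. Drover goes back to the old quay with the rogue.
5. Drover goes to the new quay with the paladin.
6. Drover goes back to the old quay alone.
7. Drover goes to the new quay with the goblin.
8. Drover goes back to the old quay alone.
9. Drover goes to the new quay with the troll.
10. Drover goes back to the old quay alone.
11. Drover goes to the new quay with the bard.
12. Drover goes back to the old quay alone.
13. Drover goes to the new quay with the archer.
14. Drover goes back to the old quay alone.
15. Drover goes to the new quay with the rogue.

15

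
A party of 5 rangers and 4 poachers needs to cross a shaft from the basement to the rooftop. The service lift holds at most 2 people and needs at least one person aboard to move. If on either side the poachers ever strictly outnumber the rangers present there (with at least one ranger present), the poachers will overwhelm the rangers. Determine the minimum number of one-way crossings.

15

Counting alone: each trip to the rooftop takes at most 2 across and each return brings at least 1 back, so after t trips out (and t−1 returns) at most 2t − (t−1) of the 9 are across; that first reaches 9 at t = 8, so at least 15 crossings are needed.
The plan below uses exactly 15 crossings, so it is optimal:
1. 2 poachers → the rooftop.  (the basement: 5R 2P; the rooftop: 0R 2P)
2. 1 poacher ← the basement.  (the basement: 5R 3P; the rooftop: 0R 1P)
3. 2 poachers → the rooftop.  (the basement: 5R 1P; the rooftop: 0R 3P)
4. 1 poacher ← the basement.  (the basement: 5R 2P; the rooftop: 0R 2P)
5. 2 rangers → the rooftop.  (the basement: 3R 2P; the rooftop: 2R 2P)
6. 1 poacher ← the basement.  (the basement: 3R 3P; the rooftop: 2R 1P)
7. 1 ranger and 1 poacher → the rooftop.  (the basement: 2R 2P; the rooftop: 3R 2P)
8. 1 ranger ← the basement.  (the basement: 3R 2P; the rooftop: 2R 2P)
9. 1 ranger and 1 poacher → the rooftop.  (the basement: 2R 1P; the rooftop: 3R 3P)
10. 1 poacher ← the basement.  (the basement: 2R 2P; the rooftop: 3R 2P)
11. 1 ranger and 1 poacher → the rooftop.  (the basement: 1R 1P; the rooftop: 4R 3P)
12. 1 ranger ← the basement.  (the basement: 2R 1P; the rooftop: 3R 3P)
13. 1 ranger and 1 poacher → the rooftop.  (the basement: 1R 0P; the rooftop: 4R 4P)
14. 1 poacher ← the basement.  (the basement: 1R 1P; the rooftop: 4R 3P)
15. 1 ranger and 1 poacher → the rooftop.  (the basement: 0R 0P; the rooftop: 5R 4P)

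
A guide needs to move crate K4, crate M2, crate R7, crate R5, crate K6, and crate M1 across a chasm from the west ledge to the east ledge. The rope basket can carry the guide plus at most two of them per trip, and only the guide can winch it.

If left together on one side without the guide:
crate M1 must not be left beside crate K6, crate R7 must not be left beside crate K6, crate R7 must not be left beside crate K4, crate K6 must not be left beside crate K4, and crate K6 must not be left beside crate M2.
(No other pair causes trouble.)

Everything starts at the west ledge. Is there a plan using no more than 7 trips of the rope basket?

Counting alone: the guide can take at most 2 across per trip to the east ledge, so moving all 6 needs at least 3 loaded trips out, with a return between consecutive ones — at least 5 crossings.
The safety rule pushes this higher. Following every safe sequence of crossings, the most of the 6 that can be at the east ledge as the rope basket arrives there on crossings 5, 7 is 4, 5 respectively — never all 6.
So the move cannot be finished within 7 crossings. (The shortest complete plan takes 9:)
1. Guide goes to the east ledge with crate K4 and crate K6.  [the west ledge: crate M1, crate M2, crate R5, crate R7 | the east ledge: crate K4, crate K6]
2. Guide goes back to the west ledge with crate K4.  [the west ledge: crate K4, crate M1, crate M2, crate R5, crate R7 | the east ledge: crate K6]
3. Guide goes to the east ledge with crate K4 and crate M2.  [the west ledge: crate M1, crate R5, crate R7 | the east ledge: crate K4, crate K6, crate M2]
4. Guide goes back to the west ledge with crate K6.  [the west ledge: crate K6, crate M1, crate R5, crate R7 | the east ledge: crate K4, crate M2]
5. Guide goes to the east ledge with crate M1 and crate R7.  [the west ledge: crate K6, crate R5 | the east ledge: crate K4, crate M1, crate M2, crate R7]
6. Guide goes back to the west ledge with crate K4.  [the west ledge: crate K4, crate K6, crate R5 | the east ledge: crate M1, crate M2, crate R7]
7. Guide goes to the east ledge with crate K4 and crate R5.  [the west ledge: crate K6 | the east ledge: crate K4, crate M1, crate M2, crate R5, crate R7]
8. Guide goes back to the west ledge with crate K4.  [the west ledge: crate K4, crate K6 | the east ledge: crate M1, crate M2, crate R5, crate R7]
9. Guide goes to the east ledge with crate K4 and crate K6.  [the west ledge: — | the east ledge: crate K4, crate K6, crate M1, crate M2, crate R5, crate R7]

No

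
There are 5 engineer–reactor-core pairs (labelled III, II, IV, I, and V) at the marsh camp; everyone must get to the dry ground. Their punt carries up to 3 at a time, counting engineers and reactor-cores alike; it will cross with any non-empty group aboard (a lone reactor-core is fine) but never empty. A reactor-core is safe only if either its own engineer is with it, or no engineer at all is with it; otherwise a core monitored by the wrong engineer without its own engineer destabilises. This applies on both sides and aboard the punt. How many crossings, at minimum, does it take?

11

Counting alone: each trip to the dry ground takes at most 3 across and each return brings at least 1 back, so after t trips out (and t−1 returns) at most 3t − (t−1) of the 10 are across; that first reaches 10 at t = 5, so at least 9 crossings are needed.
The safety rule pushes this higher. Following every safe sequence of crossings, the most of the 10 that can be at the dry ground as the punt arrives there on crossing 9 is 9 — never all 10.
So no plan with fewer than 11 crossings exists, and this one achieves 11:
1. engineer III and reactor-core III cross → the dry ground.
2. engineer III crosses ← the marsh camp.
3. reactor-core I, reactor-core II, and reactor-core IV cross → the dry ground.
4. reactor-core III crosses ← the marsh camp.
5. engineer I, engineer II, and engineer IV cross → the dry ground.
6. engineer II and reactor-core II cross ← the marsh camp.
7. engineer II, engineer III, and engineer V cross → the dry ground.
8. reactor-core IV crosses ← the marsh camp.
9. reactor-core II and reactor-core III cross → the dry ground.
10. reactor-core III crosses ← the marsh camp.
11. reactor-core III, reactor-core IV, and reactor-core V cross → the dry ground.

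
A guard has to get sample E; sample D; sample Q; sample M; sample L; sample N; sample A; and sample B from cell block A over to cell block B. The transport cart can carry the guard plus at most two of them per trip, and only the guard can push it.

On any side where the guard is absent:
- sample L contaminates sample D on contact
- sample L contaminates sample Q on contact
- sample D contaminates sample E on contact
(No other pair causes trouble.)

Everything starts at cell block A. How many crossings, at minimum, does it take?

7

Counting alone: the guard can take at most 2 across per trip to cell block B, so moving all 8 needs at least 4 loaded trips out, with a return between consecutive ones — at least 7 crossings.
The plan below uses exactly 7 crossings, so it is optimal:
1. Guard goes to cell block B with sample E and sample L.  [cell block A: sample A, sample B, sample D, sample M, sample N, sample Q | cell block B: sample E, sample L]
2. Guard goes back to cell block A alone.  [cell block A: sample A, sample B, sample D, sample M, sample N, sample Q | cell block B: sample E, sample L]
3. Guard goes to cell block B with sample M and sample N.  [cell block A: sample A, sample B, sample D, sample Q | cell block B: sample E, sample L, sample M, sample N]
4. Guard goes back to cell block A alone.  [cell block A: sample A, sample B, sample D, sample Q | cell block B: sample E, sample L, sample M, sample N]
5. Guard goes to cell block B with sample A and sample B.  [cell block A: sample D, sample Q | cell block B: sample A, sample B, sample E, sample L, sample M, sample N]
6. Guard goes back to cell block A alone.  [cell block A: sample D, sample Q | cell block B: sample A, sample B, sample E, sample L, sample M, sample N]
7. Guard goes to cell block B with sample D and sample Q.  [cell block A: — | cell block B: sample A, sample B, sample D, sample E, sample L, sample M, sample N, sample Q]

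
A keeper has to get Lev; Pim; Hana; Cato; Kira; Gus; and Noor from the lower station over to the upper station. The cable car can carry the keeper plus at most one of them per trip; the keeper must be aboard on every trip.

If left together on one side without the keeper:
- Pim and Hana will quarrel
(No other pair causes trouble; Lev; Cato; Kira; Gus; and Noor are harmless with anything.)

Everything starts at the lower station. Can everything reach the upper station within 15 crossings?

Yes — this plan uses 13 crossings (≤ 15):
1. Keeper goes to the upper station with Pim.
2. Keeper goes back to the lower station alone.
3. Keeper goes to the upper station with Lev.
4. Keeper goes back to the lower station alone.
5. Keeper goes to the upper station with Cato.
6. Keeper goes back to the lower station alone.
7. Keeper goes to the upper station with Kira.
8. Keeper goes back to the lower station alone.
9. Keeper goes to the upper station with Gus.
10. Keeper goes back to the lower station alone.
11. Keeper goes to the upper station with Noor.
12. Keeper goes back to the lower station alone.
13. Keeper goes to the upper station with Hana.

Yes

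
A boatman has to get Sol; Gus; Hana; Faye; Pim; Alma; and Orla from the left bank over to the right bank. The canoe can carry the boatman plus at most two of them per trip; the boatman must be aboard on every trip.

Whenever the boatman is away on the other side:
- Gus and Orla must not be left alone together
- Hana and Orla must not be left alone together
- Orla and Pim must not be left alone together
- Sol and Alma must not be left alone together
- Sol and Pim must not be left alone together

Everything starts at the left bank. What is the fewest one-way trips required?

9

Counting alone: the boatman can take at most 2 across per trip to the right bank, so moving all 7 needs at least 4 loaded trips out, with a return between consecutive ones — at least 7 crossings.
The safety rule pushes this higher. Following every safe sequence of crossings, the most of the 7 that can be at the right bank as the canoe arrives there on crossing 7 is 6 — never all 7.
So no plan with fewer than 9 crossings exists, and this one achieves 9:
1. Boatman goes to the right bank with Orla and Sol.  [the left bank: Alma, Faye, Gus, Hana, Pim | the right bank: Orla, Sol]
2. Boatman goes back to the left bank alone.  [the left bank: Alma, Faye, Gus, Hana, Pim | the right bank: Orla, Sol]
3. Boatman goes to the right bank with Gus.  [the left bank: Alma, Faye, Hana, Pim | the right bank: Gus, Orla, Sol]
4. Boatman goes back to the left bank with Orla.  [the left bank: Alma, Faye, Hana, Orla, Pim | the right bank: Gus, Sol]
5. Boatman goes to the right bank with Hana and Pim.  [the left bank: Alma, Faye, Orla | the right bank: Gus, Hana, Pim, Sol]
6. Boatman goes back to the left bank with Sol.  [the left bank: Alma, Faye, Orla, Sol | the right bank: Gus, Hana, Pim]
7. Boatman goes to the right bank with Alma and Faye.  [the left bank: Orla, Sol | the right bank: Alma, Faye, Gus, Hana, Pim]
8. Boatman goes back to the left bank alone.  [the left bank: Orla, Sol | the right bank: Alma, Faye, Gus, Hana, Pim]
9. Boatman goes to the right bank with Orla and Sol.  [the left bank: — | the right bank: Alma, Faye, Gus, Hana, Orla, Pim, Sol]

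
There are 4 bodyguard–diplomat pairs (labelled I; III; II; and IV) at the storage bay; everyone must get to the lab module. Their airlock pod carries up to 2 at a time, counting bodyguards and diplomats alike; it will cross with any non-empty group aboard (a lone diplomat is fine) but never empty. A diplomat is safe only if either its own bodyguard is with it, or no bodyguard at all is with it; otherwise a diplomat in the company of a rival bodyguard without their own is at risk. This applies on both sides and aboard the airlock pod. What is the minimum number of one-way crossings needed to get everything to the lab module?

Following every safe sequence of crossings from the start, the most of the 8 that can be at the lab module as the airlock pod arrives there on crossings 1, 3, 5 is 2, 3, 4 respectively; the best ever achieved is 4 of 8.
From crossing 7 on, no configuration arises that was not already reachable earlier: only 44 distinct safe configurations (who is on which side, and where the airlock pod is) can ever be reached, none of them has everyone across, and every continuation just revisits them. So no valid plan exists.

impossible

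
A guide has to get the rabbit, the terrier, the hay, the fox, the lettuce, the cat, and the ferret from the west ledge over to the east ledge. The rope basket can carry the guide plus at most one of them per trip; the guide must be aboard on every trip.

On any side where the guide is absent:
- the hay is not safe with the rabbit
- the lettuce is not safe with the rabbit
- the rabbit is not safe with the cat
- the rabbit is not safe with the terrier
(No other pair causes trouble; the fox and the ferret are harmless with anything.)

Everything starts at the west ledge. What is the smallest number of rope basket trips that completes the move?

impossible

Following every safe sequence of crossings from the start, the most of the 7 that can be at the east ledge as the rope basket arrives there on crossings 1, 3, 5, 7 is 1, 2, 3, 4 respectively; the best ever achieved is 4 of 7.
From crossing 9 on, no configuration arises that was not already reachable earlier: only 44 distinct safe configurations (who is on which side, and where the rope basket is) can ever be reached, none of them has everyone across, and every continuation just revisits them. So no valid plan exists.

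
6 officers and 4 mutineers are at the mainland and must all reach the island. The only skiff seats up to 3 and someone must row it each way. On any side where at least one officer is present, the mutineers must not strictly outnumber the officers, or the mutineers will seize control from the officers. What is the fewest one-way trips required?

9

Counting alone: each trip to the island takes at most 3 across and each return brings at least 1 back, so after t trips out (and t−1 returns) at most 3t − (t−1) of the 10 are across; that first reaches 10 at t = 5, so at least 9 crossings are needed.
The plan below uses exactly 9 crossings, so it is optimal:
1. 2 mutineers → the island.  (the mainland: 6O 2M; the island: 0O 2M)
2. 1 mutineer ← the mainland.  (the mainland: 6O 3M; the island: 0O 1M)
3. 3 mutineers → the island.  (the mainland: 6O 0M; the island: 0O 4M)
4. 1 mutineer ← the mainland.  (the mainland: 6O 1M; the island: 0O 3M)
5. 3 officers → the island.  (the mainland: 3O 1M; the island: 3O 3M)
6. 1 mutineer ← the mainland.  (the mainland: 3O 2M; the island: 3O 2M)
7. 1 officer and 2 mutineers → the island.  (the mainland: 2O 0M; the island: 4O 4M)
8. 1 mutineer ← the mainland.  (the mainland: 2O 1M; the island: 4O 3M)
9. 2 officers and 1 mutineer → the island.  (the mainland: 0O 0M; the island: 6O 4M)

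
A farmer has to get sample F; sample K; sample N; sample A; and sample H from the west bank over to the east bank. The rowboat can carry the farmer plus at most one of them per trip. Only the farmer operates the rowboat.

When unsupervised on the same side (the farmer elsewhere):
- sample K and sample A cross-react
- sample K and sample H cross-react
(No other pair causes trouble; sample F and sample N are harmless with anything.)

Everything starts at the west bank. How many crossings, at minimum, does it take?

11

Counting alone: the farmer can take at most 1 across per trip to the east bank, so moving all 5 needs at least 5 loaded trips out, with a return between consecutive ones — at least 9 crossings.
The safety rule pushes this higher. Following every safe sequence of crossings, the most of the 5 that can be at the east bank as the rowboat arrives there on crossing 9 is 4 — never all 5.
So no plan with fewer than 11 crossings exists, and this one achieves 11:
1. Farmer goes to the east bank with sample K.  [the west bank: sample A, sample F, sample H, sample N | the east bank: sample K]
2. Farmer goes back to the west bank alone.  [the west bank: sample A, sample F, sample H, sample N | the east bank: sample K]
3. Farmer goes to the east bank with sample F.  [the west bank: sample A, sample H, sample N | the east bank: sample F, sample K]
4. Farmer goes back to the west bank alone.  [the west bank: sample A, sample H, sample N | the east bank: sample F, sample K]
5. Farmer goes to the east bank with sample N.  [the west bank: sample A, sample H | the east bank: sample F, sample K, sample N]
6. Farmer goes back to the west bank alone.  [the west bank: sample A, sample H | the east bank: sample F, sample K, sample N]
7. Farmer goes to the east bank with sample A.  [the west bank: sample H | the east bank: sample A, sample F, sample K, sample N]
8. Farmer goes back to the west bank with sample K.  [the west bank: sample H, sample K | the east bank: sample A, sample F, sample N]
9. Farmer goes to the east bank with sample H.  [the west bank: sample K | the east bank: sample A, sample F, sample H, sample N]
10. Farmer goes back to the west bank alone.  [the west bank: sample K | the east bank: sample A, sample F, sample H, sample N]
11. Farmer goes to the east bank with sample K.  [the west bank: — | the east bank: sample A, sample F, sample H, sample K, sample N]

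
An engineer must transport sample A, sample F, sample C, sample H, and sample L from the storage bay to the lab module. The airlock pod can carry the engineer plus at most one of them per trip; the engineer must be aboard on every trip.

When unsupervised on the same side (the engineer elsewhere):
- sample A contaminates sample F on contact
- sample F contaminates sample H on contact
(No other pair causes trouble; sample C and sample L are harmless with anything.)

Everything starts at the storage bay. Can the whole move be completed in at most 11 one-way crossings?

Yes

Yes — this plan uses 11 crossings (≤ 11):
1. Engineer goes to the lab module with sample F.
2. Engineer goes back to the storage bay alone.
3. Engineer goes to the lab module with sample A.
4. Engineer goes back to the storage bay with sample F.
5. Engineer goes to the lab module with sample H.
6. Engineer goes back to the storage bay alone.
7. Engineer goes to the lab module with sample C.
8. Engineer goes back to the storage bay alone.
9. Engineer goes to the lab module with sample L.
10. Engineer goes back to the storage bay alone.
11. Engineer goes to the lab module with sample F.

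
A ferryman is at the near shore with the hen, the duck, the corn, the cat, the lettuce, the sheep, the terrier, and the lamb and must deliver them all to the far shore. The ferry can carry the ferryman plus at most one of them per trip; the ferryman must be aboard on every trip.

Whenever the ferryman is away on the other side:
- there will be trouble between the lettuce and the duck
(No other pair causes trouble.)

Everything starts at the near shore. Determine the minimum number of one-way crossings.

Counting alone: the ferryman can take at most 1 across per trip to the far shore, so moving all 8 needs at least 8 loaded trips out, with a return between consecutive ones — at least 15 crossings.
The plan below uses exactly 15 crossings, so it is optimal:
1. Ferryman goes to the far shore with the duck.
2. Ferryman goes back to the near shore alone.
3. Ferryman goes to the far shore with the hen.
4. Ferryman goes back to the near shore alone.
5. Ferryman goes to the far shore with the corn.
6. Ferryman goes back to the near shore alone.
7. Ferryman goes to the far shore with the cat.
8. Ferryman goes back to the near shore alone.
9. Ferryman goes to the far shore with the sheep.
10. Ferryman goes back to the near shore alone.
11. Ferryman goes to the far shore with the terrier.
12. Ferryman goes back to the near shore alone.
13. Ferryman goes to the far shore with the lamb.
14. Ferryman goes back to the near shore alone.
15. Ferryman goes to the far shore with the lettuce.

15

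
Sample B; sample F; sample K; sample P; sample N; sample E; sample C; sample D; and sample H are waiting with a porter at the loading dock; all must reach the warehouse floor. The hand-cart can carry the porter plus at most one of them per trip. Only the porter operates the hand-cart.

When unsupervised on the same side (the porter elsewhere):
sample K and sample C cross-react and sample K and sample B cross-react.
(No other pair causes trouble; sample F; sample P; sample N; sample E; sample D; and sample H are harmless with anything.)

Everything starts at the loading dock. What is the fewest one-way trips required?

19

Counting alone: the porter can take at most 1 across per trip to the warehouse floor, so moving all 9 needs at least 9 loaded trips out, with a return between consecutive ones — at least 17 crossings.
The safety rule pushes this higher. Following every safe sequence of crossings, the most of the 9 that can be at the warehouse floor as the hand-cart arrives there on crossing 17 is 8 — never all 9.
So no plan with fewer than 19 crossings exists, and this one achieves 19:
1. Porter goes to the warehouse floor with sample K.  [the loading dock: sample B, sample C, sample D, sample E, sample F, sample H, sample N, sample P | the warehouse floor: sample K]
2. Porter goes back to the loading dock alone.  [the loading dock: sample B, sample C, sample D, sample E, sample F, sample H, sample N, sample P | the warehouse floor: sample K]
3. Porter goes to the warehouse floor with sample B.  [the loading dock: sample C, sample D, sample E, sample F, sample H, sample N, sample P | the warehouse floor: sample B, sample K]
4. Porter goes back to the loading dock with sample K.  [the loading dock: sample C, sample D, sample E, sample F, sample H, sample K, sample N, sample P | the warehouse floor: sample B]
5. Porter goes to the warehouse floor with sample C.  [the loading dock: sample D, sample E, sample F, sample H, sample K, sample N, sample P | the warehouse floor: sample B, sample C]
6. Porter goes back to the loading dock alone.  [the loading dock: sample D, sample E, sample F, sample H, sample K, sample N, sample P | the warehouse floor: sample B, sample C]
7. Porter goes to the warehouse floor with sample F.  [the loading dock: sample D, sample E, sample H, sample K, sample N, sample P | the warehouse floor: sample B, sample C, sample F]
8. Porter goes back to the loading dock alone.  [the loading dock: sample D, sample E, sample H, sample K, sample N, sample P | the warehouse floor: sample B, sample C, sample F]
9. Porter goes to the warehouse floor with sample P.  [the loading dock: sample D, sample E, sample H, sample K, sample N | the warehouse floor: sample B, sample C, sample F, sample P]
10. Porter goes back to the loading dock alone.  [the loading dock: sample D, sample E, sample H, sample K, sample N | the warehouse floor: sample B, sample C, sample F, sample P]
11. Porter goes to the warehouse floor with sample N.  [the loading dock: sample D, sample E, sample H, sample K | the warehouse floor: sample B, sample C, sample F, sample N, sample P]
12. Porter goes back to the loading dock alone.  [the loading dock: sample D, sample E, sample H, sample K | the warehouse floor: sample B, sample C, sample F, sample N, sample P]
13. Porter goes to the warehouse floor with sample E.  [the loading dock: sample D, sample H, sample K | the warehouse floor: sample B, sample C, sample E, sample F, sample N, sample P]
14. Porter goes back to the loading dock alone.  [the loading dock: sample D, sample H, sample K | the warehouse floor: sample B, sample C, sample E, sample F, sample N, sample P]
15. Porter goes to the warehouse floor with sample D.  [the loading dock: sample H, sample K | the warehouse floor: sample B, sample C, sample D, sample E, sample F, sample N, sample P]
16. Porter goes back to the loading dock alone.  [the loading dock: sample H, sample K | the warehouse floor: sample B, sample C, sample D, sample E, sample F, sample N, sample P]
17. Porter goes to the warehouse floor with sample H.  [the loading dock: sample K | the warehouse floor: sample B, sample C, sample D, sample E, sample F, sample H, sample N, sample P]
18. Porter goes back to the loading dock alone.  [the loading dock: sample K | the warehouse floor: sample B, sample C, sample D, sample E, sample F, sample H, sample N, sample P]
19. Porter goes to the warehouse floor with sample K.  [the loading dock: — | the warehouse floor: sample B, sample C, sample D, sample E, sample F, sample H, sample K, sample N, sample P]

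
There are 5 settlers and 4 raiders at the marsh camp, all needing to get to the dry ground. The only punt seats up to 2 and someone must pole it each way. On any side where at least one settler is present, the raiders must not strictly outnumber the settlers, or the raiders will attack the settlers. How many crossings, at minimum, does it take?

15

Counting alone: each trip to the dry ground takes at most 2 across and each return brings at least 1 back, so after t trips out (and t−1 returns) at most 2t − (t−1) of the 9 are across; that first reaches 9 at t = 8, so at least 15 crossings are needed.
The plan below uses exactly 15 crossings, so it is optimal:
1. 2 raiders → the dry ground.  (the marsh camp: 5S 2R; the dry ground: 0S 2R)
2. 1 raider ← the marsh camp.  (the marsh camp: 5S 3R; the dry ground: 0S 1R)
3. 2 raiders → the dry ground.  (the marsh camp: 5S 1R; the dry ground: 0S 3R)
4. 1 raider ← the marsh camp.  (the marsh camp: 5S 2R; the dry ground: 0S 2R)
5. 2 settlers → the dry ground.  (the marsh camp: 3S 2R; the dry ground: 2S 2R)
6. 1 raider ← the marsh camp.  (the marsh camp: 3S 3R; the dry ground: 2S 1R)
7. 1 settler and 1 raider → the dry ground.  (the marsh camp: 2S 2R; the dry ground: 3S 2R)
8. 1 settler ← the marsh camp.  (the marsh camp: 3S 2R; the dry ground: 2S 2R)
9. 1 settler and 1 raider → the dry ground.  (the marsh camp: 2S 1R; the dry ground: 3S 3R)
10. 1 raider ← the marsh camp.  (the marsh camp: 2S 2R; the dry ground: 3S 2R)
11. 1 settler and 1 raider → the dry ground.  (the marsh camp: 1S 1R; the dry ground: 4S 3R)
12. 1 settler ← the marsh camp.  (the marsh camp: 2S 1R; the dry ground: 3S 3R)
13. 1 settler and 1 raider → the dry ground.  (the marsh camp: 1S 0R; the dry ground: 4S 4R)
14. 1 raider ← the marsh camp.  (the marsh camp: 1S 1R; the dry ground: 4S 3R)
15. 1 settler and 1 raider → the dry ground.  (the marsh camp: 0S 0R; the dry ground: 5S 4R)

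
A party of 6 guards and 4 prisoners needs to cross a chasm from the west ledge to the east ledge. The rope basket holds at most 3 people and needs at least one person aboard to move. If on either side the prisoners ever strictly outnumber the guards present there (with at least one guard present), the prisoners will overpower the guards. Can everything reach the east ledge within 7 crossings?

Counting alone: each trip to the east ledge takes at most 3 across and each return brings at least 1 back, so after t trips out (and t−1 returns) at most 3t − (t−1) of the 10 are across; that first reaches 10 at t = 5, so at least 9 crossings are needed.
Since 7 < 9, 7 crossings cannot be enough. (The shortest complete plan in fact takes 9:)
1. 2 prisoners → the east ledge.  (the west ledge: 6G 2P; the east ledge: 0G 2P)
2. 1 prisoner ← the west ledge.  (the west ledge: 6G 3P; the east ledge: 0G 1P)
3. 3 prisoners → the east ledge.  (the west ledge: 6G 0P; the east ledge: 0G 4P)
4. 1 prisoner ← the west ledge.  (the west ledge: 6G 1P; the east ledge: 0G 3P)
5. 3 guards → the east ledge.  (the west ledge: 3G 1P; the east ledge: 3G 3P)
6. 1 prisoner ← the west ledge.  (the west ledge: 3G 2P; the east ledge: 3G 2P)
7. 1 guard and 2 prisoners → the east ledge.  (the west ledge: 2G 0P; the east ledge: 4G 4P)
8. 1 prisoner ← the west ledge.  (the west ledge: 2G 1P; the east ledge: 4G 3P)
9. 2 guards and 1 prisoner → the east ledge.  (the west ledge: 0G 0P; the east ledge: 6G 4P)

No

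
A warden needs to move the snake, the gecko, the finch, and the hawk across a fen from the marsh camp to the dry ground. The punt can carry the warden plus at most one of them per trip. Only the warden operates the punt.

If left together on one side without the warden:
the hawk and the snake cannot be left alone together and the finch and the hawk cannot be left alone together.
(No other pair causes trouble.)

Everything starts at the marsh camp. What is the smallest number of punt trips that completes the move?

9

Counting alone: the warden can take at most 1 across per trip to the dry ground, so moving all 4 needs at least 4 loaded trips out, with a return between consecutive ones — at least 7 crossings.
The safety rule pushes this higher. Following every safe sequence of crossings, the most of the 4 that can be at the dry ground as the punt arrives there on crossing 7 is 3 — never all 4.
So no plan with fewer than 9 crossings exists, and this one achieves 9:
1. Warden goes to the dry ground with the hawk.  [the marsh camp: the finch, the gecko, the snake | the dry ground: the hawk]
2. Warden goes back to the marsh camp alone.  [the marsh camp: the finch, the gecko, the snake | the dry ground: the hawk]
3. Warden goes to the dry ground with the snake.  [the marsh camp: the finch, the gecko | the dry ground: the hawk, the snake]
4. Warden goes back to the marsh camp with the hawk.  [the marsh camp: the finch, the gecko, the hawk | the dry ground: the snake]
5. Warden goes to the dry ground with the finch.  [the marsh camp: the gecko, the hawk | the dry ground: the finch, the snake]
6. Warden goes back to the marsh camp alone.  [the marsh camp: the gecko, the hawk | the dry ground: the finch, the snake]
7. Warden goes to the dry ground with the gecko.  [the marsh camp: the hawk | the dry ground: the finch, the gecko, the snake]
8. Warden goes back to the marsh camp alone.  [the marsh camp: the hawk | the dry ground: the finch, the gecko, the snake]
9. Warden goes to the dry ground with the hawk.  [the marsh camp: — | the dry ground: the finch, the gecko, the hawk, the snake]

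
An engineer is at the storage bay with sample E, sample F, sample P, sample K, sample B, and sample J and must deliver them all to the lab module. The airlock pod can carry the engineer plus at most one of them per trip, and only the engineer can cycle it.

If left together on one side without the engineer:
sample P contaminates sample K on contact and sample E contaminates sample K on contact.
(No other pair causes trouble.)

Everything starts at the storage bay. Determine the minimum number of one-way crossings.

Counting alone: the engineer can take at most 1 across per trip to the lab module, so moving all 6 needs at least 6 loaded trips out, with a return between consecutive ones — at least 11 crossings.
The safety rule pushes this higher. Following every safe sequence of crossings, the most of the 6 that can be at the lab module as the airlock pod arrives there on crossing 11 is 5 — never all 6.
So no plan with fewer than 13 crossings exists, and this one achieves 13:
1. Engineer goes to the lab module with sample K.  [the storage bay: sample B, sample E, sample F, sample J, sample P | the lab module: sample K]
2. Engineer goes back to the storage bay alone.  [the storage bay: sample B, sample E, sample F, sample J, sample P | the lab module: sample K]
3. Engineer goes to the lab module with sample E.  [the storage bay: sample B, sample F, sample J, sample P | the lab module: sample E, sample K]
4. Engineer goes back to the storage bay with sample K.  [the storage bay: sample B, sample F, sample J, sample K, sample P | the lab module: sample E]
5. Engineer goes to the lab module with sample P.  [the storage bay: sample B, sample F, sample J, sample K | the lab module: sample E, sample P]
6. Engineer goes back to the storage bay alone.  [the storage bay: sample B, sample F, sample J, sample K | the lab module: sample E, sample P]
7. Engineer goes to the lab module with sample F.  [the storage bay: sample B, sample J, sample K | the lab module: sample E, sample F, sample P]
8. Engineer goes back to the storage bay alone.  [the storage bay: sample B, sample J, sample K | the lab module: sample E, sample F, sample P]
9. Engineer goes to the lab module with sample B.  [the storage bay: sample J, sample K | the lab module: sample B, sample E, sample F, sample P]
10. Engineer goes back to the storage bay alone.  [the storage bay: sample J, sample K | the lab module: sample B, sample E, sample F, sample P]
11. Engineer goes to the lab module with sample J.  [the storage bay: sample K | the lab module: sample B, sample E, sample F, sample J, sample P]
12. Engineer goes back to the storage bay alone.  [the storage bay: sample K | the lab module: sample B, sample E, sample F, sample J, sample P]
13. Engineer goes to the lab module with sample K.  [the storage bay: — | the lab module: sample B, sample E, sample F, sample J, sample K, sample P]

13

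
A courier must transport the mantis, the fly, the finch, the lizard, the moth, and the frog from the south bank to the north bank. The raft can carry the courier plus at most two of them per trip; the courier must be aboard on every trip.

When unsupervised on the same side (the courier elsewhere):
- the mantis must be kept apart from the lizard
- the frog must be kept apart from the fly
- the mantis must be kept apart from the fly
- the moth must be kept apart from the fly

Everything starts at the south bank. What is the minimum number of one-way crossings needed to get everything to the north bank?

7

Counting alone: the courier can take at most 2 across per trip to the north bank, so moving all 6 needs at least 3 loaded trips out, with a return between consecutive ones — at least 5 crossings.
The safety rule pushes this higher. Following every safe sequence of crossings, the most of the 6 that can be at the north bank as the raft arrives there on crossing 5 is 5 — never all 6.
So no plan with fewer than 7 crossings exists, and this one achieves 7:
1. Courier goes to the north bank with the fly and the mantis.
2. Courier goes back to the south bank with the mantis.
3. Courier goes to the north bank with the finch and the mantis.
4. Courier goes back to the south bank with the fly.
5. Courier goes to the north bank with the frog and the moth.
6. Courier goes back to the south bank alone.
7. Courier goes to the north bank with the fly and the lizard.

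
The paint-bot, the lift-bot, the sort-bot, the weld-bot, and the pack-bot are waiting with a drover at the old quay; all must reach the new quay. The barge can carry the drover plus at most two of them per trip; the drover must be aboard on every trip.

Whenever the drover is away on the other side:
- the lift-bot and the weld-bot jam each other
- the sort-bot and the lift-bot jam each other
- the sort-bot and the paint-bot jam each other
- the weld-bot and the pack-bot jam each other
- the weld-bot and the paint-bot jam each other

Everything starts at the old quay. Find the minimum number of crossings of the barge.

Counting alone: the drover can take at most 2 across per trip to the new quay, so moving all 5 needs at least 3 loaded trips out, with a return between consecutive ones — at least 5 crossings.
The safety rule pushes this higher. Following every safe sequence of crossings, the most of the 5 that can be at the new quay as the barge arrives there on crossing 5 is 4 — never all 5.
So no plan with fewer than 7 crossings exists, and this one achieves 7:
1. Drover goes to the new quay with the sort-bot and the weld-bot.  [the old quay: the lift-bot, the pack-bot, the paint-bot | the new quay: the sort-bot, the weld-bot]
2. Drover goes back to the old quay alone.  [the old quay: the lift-bot, the pack-bot, the paint-bot | the new quay: the sort-bot, the weld-bot]
3. Drover goes to the new quay with the paint-bot.  [the old quay: the lift-bot, the pack-bot | the new quay: the paint-bot, the sort-bot, the weld-bot]
4. Drover goes back to the old quay with the sort-bot and the weld-bot.  [the old quay: the lift-bot, the pack-bot, the sort-bot, the weld-bot | the new quay: the paint-bot]
5. Drover goes to the new quay with the lift-bot and the pack-bot.  [the old quay: the sort-bot, the weld-bot | the new quay: the lift-bot, the pack-bot, the paint-bot]
6. Drover goes back to the old quay alone.  [the old quay: the sort-bot, the weld-bot | the new quay: the lift-bot, the pack-bot, the paint-bot]
7. Drover goes to the new quay with the sort-bot and the weld-bot.  [the old quay: — | the new quay: the lift-bot, the pack-bot, the paint-bot, the sort-bot, the weld-bot]

7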